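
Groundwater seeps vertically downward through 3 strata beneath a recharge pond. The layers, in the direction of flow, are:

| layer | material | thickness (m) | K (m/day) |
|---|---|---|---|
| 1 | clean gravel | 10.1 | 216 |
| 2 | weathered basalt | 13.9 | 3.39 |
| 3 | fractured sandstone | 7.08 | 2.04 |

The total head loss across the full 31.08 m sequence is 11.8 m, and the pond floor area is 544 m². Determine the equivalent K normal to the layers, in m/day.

4.08

Flow is perpendicular to layering, so the layers act in series and the equivalent K is the thickness-weighted harmonic mean.
Total thickness L = 10.1 + 13.9 + 7.08 = 31.08 m.
Σ(b_i/K_i) = 10.1/216 + 13.9/3.39 + 7.08/2.04 = 7.618 d.
K_eq = L / Σ(b_i/K_i) = 31.08 / 7.618 = 4.080 m/day.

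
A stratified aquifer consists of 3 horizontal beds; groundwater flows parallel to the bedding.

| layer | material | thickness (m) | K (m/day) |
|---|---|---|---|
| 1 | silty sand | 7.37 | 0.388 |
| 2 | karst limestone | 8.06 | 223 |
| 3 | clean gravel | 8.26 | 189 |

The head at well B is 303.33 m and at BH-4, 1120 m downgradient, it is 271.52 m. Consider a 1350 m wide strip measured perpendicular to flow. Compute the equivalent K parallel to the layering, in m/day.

142

Flow is parallel to layering, so each bed carries its own Darcy discharge and the transmissivities add.
Σ(K_i·b_i) = 0.388×7.37 + 223×8.06 + 189×8.26 = 3361 m²/day.
Total thickness b = 23.69 m, so K_eq = Σ(K_i·b_i)/b = 141.9 m/day.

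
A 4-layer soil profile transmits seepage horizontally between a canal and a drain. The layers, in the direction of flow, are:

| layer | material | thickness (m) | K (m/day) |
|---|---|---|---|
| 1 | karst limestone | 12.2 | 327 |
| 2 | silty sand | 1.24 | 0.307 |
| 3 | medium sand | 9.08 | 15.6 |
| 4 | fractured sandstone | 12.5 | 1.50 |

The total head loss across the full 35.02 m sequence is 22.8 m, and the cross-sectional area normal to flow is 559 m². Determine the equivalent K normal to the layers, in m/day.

Flow is perpendicular to layering, so the layers act in series and the equivalent K is the thickness-weighted harmonic mean.
Total thickness L = 12.2 + 1.24 + 9.08 + 12.5 = 35.02 m.
Σ(b_i/K_i) = 12.2/327 + 1.24/0.307 + 9.08/15.6 + 12.5/1.50 = 12.99 d.
K_eq = L / Σ(b_i/K_i) = 35.02 / 12.99 = 2.696 m/day.

2.70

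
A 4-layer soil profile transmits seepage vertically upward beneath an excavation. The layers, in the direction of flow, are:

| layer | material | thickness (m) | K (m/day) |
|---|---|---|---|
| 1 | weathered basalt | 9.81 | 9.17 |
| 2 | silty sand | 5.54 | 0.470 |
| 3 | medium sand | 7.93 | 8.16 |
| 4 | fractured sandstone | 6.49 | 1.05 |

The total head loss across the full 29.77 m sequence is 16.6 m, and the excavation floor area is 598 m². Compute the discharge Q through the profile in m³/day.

496

Flow is perpendicular to layering, so the layers act in series and the equivalent K is the thickness-weighted harmonic mean.
Total thickness L = 9.81 + 5.54 + 7.93 + 6.49 = 29.77 m.
Σ(b_i/K_i) = 9.81/9.17 + 5.54/0.470 + 7.93/8.16 + 6.49/1.05 = 20.01 d.
K_eq = L / Σ(b_i/K_i) = 29.77 / 20.01 = 1.488 m/day.
Q = K_eq · A · (Δh/L) = 1.488 × 598 × (16.6/29.77) = 496.1 m³/day.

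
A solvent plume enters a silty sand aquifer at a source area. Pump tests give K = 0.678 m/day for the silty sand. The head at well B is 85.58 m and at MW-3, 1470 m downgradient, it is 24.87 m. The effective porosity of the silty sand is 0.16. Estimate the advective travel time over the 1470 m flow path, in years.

23.0

Hydraulic gradient i = (85.58 − 24.87) / 1470 = 60.71 / 1470 = 0.04130.
Darcy flux q = K · i = 0.6780 × 0.04130 = 0.02800 m/day.
Seepage velocity v = q / n_e = 0.02800 / 0.16 = 0.1750 m/day.
Travel time t = L / v = 1470 / 0.1750 = 8400 days = 23.00 years.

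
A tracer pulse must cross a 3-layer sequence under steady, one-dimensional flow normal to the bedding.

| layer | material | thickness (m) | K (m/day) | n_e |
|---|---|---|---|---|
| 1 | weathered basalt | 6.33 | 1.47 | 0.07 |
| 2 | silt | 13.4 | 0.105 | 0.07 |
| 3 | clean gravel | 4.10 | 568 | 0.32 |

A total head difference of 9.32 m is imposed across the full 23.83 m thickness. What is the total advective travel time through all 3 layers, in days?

With flow normal to the layers, continuity requires the same specific discharge q through every layer.
Σ(b_i/K_i) = 6.33/1.47 + 13.4/0.105 + 4.10/568 = 131.9 d.
q = Δh / Σ(b_i/K_i) = 9.32 / 131.9 = 0.07064 m/day.
In each layer the seepage velocity is v_i = q/n_i, so the layer transit time is t_i = b_i·n_i / q:
  layer 1 (weathered basalt): t_1 = 6.33 × 0.07 / 0.07064 = 6.272 d
  layer 2 (silt): t_2 = 13.4 × 0.07 / 0.07064 = 13.28 d
  layer 3 (clean gravel): t_3 = 4.10 × 0.32 / 0.07064 = 18.57 d
Total t = Σ t_i = 38.12 days.

38.1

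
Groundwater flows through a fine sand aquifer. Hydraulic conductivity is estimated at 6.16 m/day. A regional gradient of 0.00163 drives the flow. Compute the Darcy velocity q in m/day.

Hydraulic gradient i = 0.00163.
Specific discharge q = K · i = 6.160 × 0.001630 = 0.01004 m/day.

0.0100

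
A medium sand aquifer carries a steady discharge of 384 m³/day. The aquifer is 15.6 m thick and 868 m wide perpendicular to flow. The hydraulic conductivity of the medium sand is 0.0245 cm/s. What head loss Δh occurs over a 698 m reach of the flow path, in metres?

Convert K: 0.0245 cm/s × 864 = 21.17 m/day.
Cross-sectional area A = 868 × 15.6 = 13541 m².
From Q = K·A·i, i = Q / (K·A) = 384 / (21.17 × 13541) = 0.001340.
Head loss Δh = i · L = 0.001340 × 698 = 0.9351 m.

0.935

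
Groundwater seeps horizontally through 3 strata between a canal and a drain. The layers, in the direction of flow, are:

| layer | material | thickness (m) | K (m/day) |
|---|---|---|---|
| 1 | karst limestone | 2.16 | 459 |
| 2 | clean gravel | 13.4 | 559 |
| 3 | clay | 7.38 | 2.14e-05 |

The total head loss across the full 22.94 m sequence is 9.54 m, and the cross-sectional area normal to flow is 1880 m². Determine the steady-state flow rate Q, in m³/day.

Flow is perpendicular to layering, so the layers act in series and the equivalent K is the thickness-weighted harmonic mean.
Total thickness L = 2.16 + 13.4 + 7.38 = 22.94 m.
Σ(b_i/K_i) = 2.16/459 + 13.4/559 + 7.38/2.14e-05 = 3.449e+05 d.
K_eq = L / Σ(b_i/K_i) = 22.94 / 3.449e+05 = 6.652e-05 m/day.
Q = K_eq · A · (Δh/L) = 6.652e-05 × 1880 × (9.54/22.94) = 0.05201 m³/day.

0.0520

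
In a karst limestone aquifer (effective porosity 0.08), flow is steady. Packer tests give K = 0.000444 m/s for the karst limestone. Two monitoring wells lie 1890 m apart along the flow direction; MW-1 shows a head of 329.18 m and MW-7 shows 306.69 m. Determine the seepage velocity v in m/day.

Convert K: 0.000444 m/s × 86400 = 38.36 m/day.
Hydraulic gradient i = (329.18 − 306.69) / 1890 = 22.49 / 1890 = 0.01190.
Darcy flux q = K · i = 38.36 × 0.01190 = 0.4565 m/day.
Seepage velocity v = q / n_e = 0.4565 / 0.08 = 5.706 m/day.

5.71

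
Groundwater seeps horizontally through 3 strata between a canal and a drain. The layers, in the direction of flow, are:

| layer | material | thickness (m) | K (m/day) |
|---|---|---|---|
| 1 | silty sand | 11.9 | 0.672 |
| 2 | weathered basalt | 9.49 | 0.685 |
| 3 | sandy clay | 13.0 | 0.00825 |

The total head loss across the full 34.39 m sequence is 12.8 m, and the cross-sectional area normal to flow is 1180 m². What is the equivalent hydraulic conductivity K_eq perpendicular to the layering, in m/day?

0.0214

Flow is perpendicular to layering, so the layers act in series and the equivalent K is the thickness-weighted harmonic mean.
Total thickness L = 11.9 + 9.49 + 13.0 = 34.39 m.
Σ(b_i/K_i) = 11.9/0.672 + 9.49/0.685 + 13.0/0.00825 = 1607 d.
K_eq = L / Σ(b_i/K_i) = 34.39 / 1607 = 0.02140 m/day.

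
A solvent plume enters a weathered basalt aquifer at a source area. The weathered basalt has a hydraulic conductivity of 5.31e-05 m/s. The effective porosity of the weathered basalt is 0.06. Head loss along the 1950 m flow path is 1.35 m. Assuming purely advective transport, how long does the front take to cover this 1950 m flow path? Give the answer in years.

101

Convert K: 5.31e-05 m/s × 86400 = 4.588 m/day.
Hydraulic gradient i = Δh / L = 1.35 / 1950 = 0.0006923.
Darcy flux q = K · i = 4.588 × 0.0006923 = 0.003176 m/day.
Seepage velocity v = q / n_e = 0.003176 / 0.06 = 0.05294 m/day.
Travel time t = L / v = 1950 / 0.05294 = 36837 days = 100.9 years.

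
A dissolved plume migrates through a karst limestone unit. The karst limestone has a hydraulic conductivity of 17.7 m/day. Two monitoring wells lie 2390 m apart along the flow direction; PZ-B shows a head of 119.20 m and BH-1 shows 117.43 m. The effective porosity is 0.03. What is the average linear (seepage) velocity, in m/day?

0.437

Hydraulic gradient i = (119.20 − 117.43) / 2390 = 1.77 / 2390 = 0.0007406.
Darcy flux q = K · i = 17.70 × 0.0007406 = 0.01311 m/day.
Seepage velocity v = q / n_e = 0.01311 / 0.03 = 0.4369 m/day.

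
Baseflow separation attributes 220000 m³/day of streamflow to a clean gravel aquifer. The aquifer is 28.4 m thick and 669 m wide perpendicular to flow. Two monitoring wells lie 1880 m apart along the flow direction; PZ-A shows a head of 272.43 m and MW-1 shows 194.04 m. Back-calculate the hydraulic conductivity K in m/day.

Cross-sectional area A = 669 × 28.4 = 19000 m².
Hydraulic gradient i = (272.43 − 194.04) / 1880 = 78.39 / 1880 = 0.04170.
From Q = K·A·i, K = Q / (A·i) = 220000 / (19000 × 0.04170) = 277.7 m/day.

278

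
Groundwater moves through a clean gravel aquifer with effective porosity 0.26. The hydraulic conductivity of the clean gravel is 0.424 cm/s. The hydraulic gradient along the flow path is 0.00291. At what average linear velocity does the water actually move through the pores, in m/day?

4.10

Convert K: 0.424 cm/s × 864 = 366.3 m/day.
Hydraulic gradient i = 0.00291.
Darcy flux q = K · i = 366.3 × 0.002910 = 1.066 m/day.
Seepage velocity v = q / n_e = 1.066 / 0.26 = 4.100 m/day.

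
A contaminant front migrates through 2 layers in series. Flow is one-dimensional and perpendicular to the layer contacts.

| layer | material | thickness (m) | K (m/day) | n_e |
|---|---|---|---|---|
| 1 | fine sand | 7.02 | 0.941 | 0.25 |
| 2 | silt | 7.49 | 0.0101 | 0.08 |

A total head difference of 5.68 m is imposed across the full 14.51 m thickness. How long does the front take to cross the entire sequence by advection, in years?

With flow normal to the layers, continuity requires the same specific discharge q through every layer.
Σ(b_i/K_i) = 7.02/0.941 + 7.49/0.0101 = 749.0 d.
q = Δh / Σ(b_i/K_i) = 5.68 / 749.0 = 0.007583 m/day.
In each layer the seepage velocity is v_i = q/n_i, so the layer transit time is t_i = b_i·n_i / q:
  layer 1 (fine sand): t_1 = 7.02 × 0.25 / 0.007583 = 231.4 d
  layer 2 (silt): t_2 = 7.49 × 0.08 / 0.007583 = 79.02 d
Total t = Σ t_i = 310.5 days = 0.8500 years.

0.850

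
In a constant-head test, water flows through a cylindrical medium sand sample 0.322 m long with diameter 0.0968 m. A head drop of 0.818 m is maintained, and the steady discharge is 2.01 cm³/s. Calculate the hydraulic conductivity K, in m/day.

9.29

Cross-sectional area A = π·(d/2)² = π × (0.0968/2)² = 0.007359 m².
Convert discharge: 2.01 cm³/s = 2.010e-06 m³/s.
Darcy's law rearranged: K = Q·L / (A·Δh) = 2.010e-06 × 0.322 / (0.007359 × 0.818) = 0.0001075 m/s = 9.289 m/day.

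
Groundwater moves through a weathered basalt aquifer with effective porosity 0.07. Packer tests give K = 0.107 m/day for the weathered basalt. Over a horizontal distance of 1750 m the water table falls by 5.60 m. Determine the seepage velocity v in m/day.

Hydraulic gradient i = Δh / L = 5.60 / 1750 = 0.003200.
Darcy flux q = K · i = 0.1070 × 0.003200 = 0.0003424 m/day.
Seepage velocity v = q / n_e = 0.0003424 / 0.07 = 0.004891 m/day.

0.00489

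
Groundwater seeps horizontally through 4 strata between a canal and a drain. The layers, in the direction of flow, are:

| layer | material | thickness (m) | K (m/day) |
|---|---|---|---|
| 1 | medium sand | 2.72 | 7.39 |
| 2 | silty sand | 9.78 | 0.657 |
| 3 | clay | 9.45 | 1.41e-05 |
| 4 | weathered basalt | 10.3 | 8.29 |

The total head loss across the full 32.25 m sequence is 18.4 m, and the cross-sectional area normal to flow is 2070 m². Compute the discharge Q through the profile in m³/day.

0.0568

Flow is perpendicular to layering, so the layers act in series and the equivalent K is the thickness-weighted harmonic mean.
Total thickness L = 2.72 + 9.78 + 9.45 + 10.3 = 32.25 m.
Σ(b_i/K_i) = 2.72/7.39 + 9.78/0.657 + 9.45/1.41e-05 + 10.3/8.29 = 6.702e+05 d.
K_eq = L / Σ(b_i/K_i) = 32.25 / 6.702e+05 = 4.812e-05 m/day.
Q = K_eq · A · (Δh/L) = 4.812e-05 × 2070 × (18.4/32.25) = 0.05683 m³/day.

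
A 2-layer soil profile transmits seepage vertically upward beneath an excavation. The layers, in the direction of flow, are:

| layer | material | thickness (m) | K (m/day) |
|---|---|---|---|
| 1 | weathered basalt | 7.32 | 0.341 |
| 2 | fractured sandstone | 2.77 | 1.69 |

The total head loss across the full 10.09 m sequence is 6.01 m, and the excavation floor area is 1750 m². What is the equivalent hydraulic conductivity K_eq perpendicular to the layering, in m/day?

Flow is perpendicular to layering, so the layers act in series and the equivalent K is the thickness-weighted harmonic mean.
Total thickness L = 7.32 + 2.77 = 10.09 m.
Σ(b_i/K_i) = 7.32/0.341 + 2.77/1.69 = 23.11 d.
K_eq = L / Σ(b_i/K_i) = 10.09 / 23.11 = 0.4367 m/day.

0.437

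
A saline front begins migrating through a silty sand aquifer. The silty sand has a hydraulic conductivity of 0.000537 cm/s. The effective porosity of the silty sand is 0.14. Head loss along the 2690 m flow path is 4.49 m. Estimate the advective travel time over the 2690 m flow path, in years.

Convert K: 0.000537 cm/s × 864 = 0.4640 m/day.
Hydraulic gradient i = Δh / L = 4.49 / 2690 = 0.001669.
Darcy flux q = K · i = 0.4640 × 0.001669 = 0.0007744 m/day.
Seepage velocity v = q / n_e = 0.0007744 / 0.14 = 0.005532 m/day.
Travel time t = L / v = 2690 / 0.005532 = 4.863e+05 days = 1331 years.

1330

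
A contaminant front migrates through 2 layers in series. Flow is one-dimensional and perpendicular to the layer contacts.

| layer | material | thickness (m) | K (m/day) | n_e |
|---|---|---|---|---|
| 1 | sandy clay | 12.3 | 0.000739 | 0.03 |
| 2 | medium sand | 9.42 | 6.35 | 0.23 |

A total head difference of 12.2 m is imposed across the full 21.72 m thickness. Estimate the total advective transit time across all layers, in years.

9.47

With flow normal to the layers, continuity requires the same specific discharge q through every layer.
Σ(b_i/K_i) = 12.3/0.000739 + 9.42/6.35 = 16646 d.
q = Δh / Σ(b_i/K_i) = 12.2 / 16646 = 0.0007329 m/day.
In each layer the seepage velocity is v_i = q/n_i, so the layer transit time is t_i = b_i·n_i / q:
  layer 1 (sandy clay): t_1 = 12.3 × 0.03 / 0.0007329 = 503.5 d
  layer 2 (medium sand): t_2 = 9.42 × 0.23 / 0.0007329 = 2956 d
Total t = Σ t_i = 3460 days = 9.472 years.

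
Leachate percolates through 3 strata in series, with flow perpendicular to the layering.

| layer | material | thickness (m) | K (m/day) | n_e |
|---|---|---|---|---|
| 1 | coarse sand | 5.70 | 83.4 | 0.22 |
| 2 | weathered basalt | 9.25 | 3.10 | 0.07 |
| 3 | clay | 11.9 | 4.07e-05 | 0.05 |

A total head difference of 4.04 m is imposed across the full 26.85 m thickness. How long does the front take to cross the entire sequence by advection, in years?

495

With flow normal to the layers, continuity requires the same specific discharge q through every layer.
Σ(b_i/K_i) = 5.70/83.4 + 9.25/3.10 + 11.9/4.07e-05 = 2.924e+05 d.
q = Δh / Σ(b_i/K_i) = 4.04 / 2.924e+05 = 1.382e-05 m/day.
In each layer the seepage velocity is v_i = q/n_i, so the layer transit time is t_i = b_i·n_i / q:
  layer 1 (coarse sand): t_1 = 5.70 × 0.22 / 1.382e-05 = 90756 d
  layer 2 (weathered basalt): t_2 = 9.25 × 0.07 / 1.382e-05 = 46861 d
  layer 3 (clay): t_3 = 11.9 × 0.05 / 1.382e-05 = 43062 d
Total t = Σ t_i = 1.807e+05 days = 494.7 years.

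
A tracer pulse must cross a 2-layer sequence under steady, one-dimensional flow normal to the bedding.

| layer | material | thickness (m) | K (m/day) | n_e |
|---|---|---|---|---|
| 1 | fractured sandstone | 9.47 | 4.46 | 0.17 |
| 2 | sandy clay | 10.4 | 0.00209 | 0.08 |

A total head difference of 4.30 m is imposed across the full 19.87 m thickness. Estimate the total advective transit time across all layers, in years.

With flow normal to the layers, continuity requires the same specific discharge q through every layer.
Σ(b_i/K_i) = 9.47/4.46 + 10.4/0.00209 = 4978 d.
q = Δh / Σ(b_i/K_i) = 4.30 / 4978 = 0.0008638 m/day.
In each layer the seepage velocity is v_i = q/n_i, so the layer transit time is t_i = b_i·n_i / q:
  layer 1 (fractured sandstone): t_1 = 9.47 × 0.17 / 0.0008638 = 1864 d
  layer 2 (sandy clay): t_2 = 10.4 × 0.08 / 0.0008638 = 963.2 d
Total t = Σ t_i = 2827 days = 7.740 years.

7.74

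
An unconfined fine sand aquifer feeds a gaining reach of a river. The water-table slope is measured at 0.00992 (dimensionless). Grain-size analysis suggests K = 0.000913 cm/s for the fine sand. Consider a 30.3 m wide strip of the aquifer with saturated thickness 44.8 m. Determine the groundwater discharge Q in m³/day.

Convert K: 0.000913 cm/s × 864 = 0.7888 m/day.
Cross-sectional area A = 30.3 × 44.8 = 1357 m².
Hydraulic gradient i = 0.00992.
Darcy's law: Q = K · A · i = 0.7888 × 1357 × 0.009920 = 10.62 m³/day.

10.6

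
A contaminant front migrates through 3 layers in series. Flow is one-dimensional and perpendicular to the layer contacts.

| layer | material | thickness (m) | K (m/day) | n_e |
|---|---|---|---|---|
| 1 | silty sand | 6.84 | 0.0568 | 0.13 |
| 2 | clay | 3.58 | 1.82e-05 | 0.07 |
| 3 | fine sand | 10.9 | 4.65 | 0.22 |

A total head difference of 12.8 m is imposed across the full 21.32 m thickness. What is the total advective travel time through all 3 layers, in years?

149

With flow normal to the layers, continuity requires the same specific discharge q through every layer.
Σ(b_i/K_i) = 6.84/0.0568 + 3.58/1.82e-05 + 10.9/4.65 = 1.968e+05 d.
q = Δh / Σ(b_i/K_i) = 12.8 / 1.968e+05 = 6.503e-05 m/day.
In each layer the seepage velocity is v_i = q/n_i, so the layer transit time is t_i = b_i·n_i / q:
  layer 1 (silty sand): t_1 = 6.84 × 0.13 / 6.503e-05 = 13673 d
  layer 2 (clay): t_2 = 3.58 × 0.07 / 6.503e-05 = 3853 d
  layer 3 (fine sand): t_3 = 10.9 × 0.22 / 6.503e-05 = 36874 d
Total t = Σ t_i = 54401 days = 148.9 years.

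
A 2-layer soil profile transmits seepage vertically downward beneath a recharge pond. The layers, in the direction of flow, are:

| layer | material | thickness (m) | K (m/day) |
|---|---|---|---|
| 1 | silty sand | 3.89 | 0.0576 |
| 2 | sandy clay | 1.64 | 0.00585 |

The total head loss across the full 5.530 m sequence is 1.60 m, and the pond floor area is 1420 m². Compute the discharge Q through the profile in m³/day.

6.53

Flow is perpendicular to layering, so the layers act in series and the equivalent K is the thickness-weighted harmonic mean.
Total thickness L = 3.89 + 1.64 = 5.530 m.
Σ(b_i/K_i) = 3.89/0.0576 + 1.64/0.00585 = 347.9 d.
K_eq = L / Σ(b_i/K_i) = 5.530 / 347.9 = 0.01590 m/day.
Q = K_eq · A · (Δh/L) = 0.01590 × 1420 × (1.60/5.530) = 6.531 m³/day.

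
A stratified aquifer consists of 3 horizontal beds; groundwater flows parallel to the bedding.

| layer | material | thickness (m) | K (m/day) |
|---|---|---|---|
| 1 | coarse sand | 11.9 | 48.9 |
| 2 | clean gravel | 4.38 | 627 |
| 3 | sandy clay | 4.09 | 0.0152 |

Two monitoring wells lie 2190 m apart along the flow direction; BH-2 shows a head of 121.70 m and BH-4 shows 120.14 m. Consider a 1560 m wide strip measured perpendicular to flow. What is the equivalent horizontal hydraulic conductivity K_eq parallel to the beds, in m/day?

163

Flow is parallel to layering, so each bed carries its own Darcy discharge and the transmissivities add.
Σ(K_i·b_i) = 48.9×11.9 + 627×4.38 + 0.0152×4.09 = 3328 m²/day.
Total thickness b = 20.37 m, so K_eq = Σ(K_i·b_i)/b = 163.4 m/day.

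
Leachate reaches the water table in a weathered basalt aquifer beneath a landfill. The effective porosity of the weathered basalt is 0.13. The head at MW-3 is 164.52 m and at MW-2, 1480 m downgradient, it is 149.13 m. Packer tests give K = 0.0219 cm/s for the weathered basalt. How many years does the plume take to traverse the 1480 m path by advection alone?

Convert K: 0.0219 cm/s × 864 = 18.92 m/day.
Hydraulic gradient i = (164.52 − 149.13) / 1480 = 15.39 / 1480 = 0.01040.
Darcy flux q = K · i = 18.92 × 0.01040 = 0.1968 m/day.
Seepage velocity v = q / n_e = 0.1968 / 0.13 = 1.514 m/day.
Travel time t = L / v = 1480 / 1.514 = 977.8 days = 2.677 years.

2.68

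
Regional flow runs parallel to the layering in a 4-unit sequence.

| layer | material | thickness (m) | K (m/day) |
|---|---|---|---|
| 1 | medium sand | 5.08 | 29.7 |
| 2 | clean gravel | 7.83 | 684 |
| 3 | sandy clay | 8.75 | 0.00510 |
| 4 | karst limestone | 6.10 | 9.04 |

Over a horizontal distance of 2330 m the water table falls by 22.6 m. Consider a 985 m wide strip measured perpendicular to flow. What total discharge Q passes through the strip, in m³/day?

Flow is parallel to layering, so each bed carries its own Darcy discharge and the transmissivities add.
Σ(K_i·b_i) = 29.7×5.08 + 684×7.83 + 0.00510×8.75 + 9.04×6.10 = 5562 m²/day.
Hydraulic gradient i = Δh / L = 22.6 / 2330 = 0.009700.
Q = Σ(K_i·b_i) · W · i = 5562 × 985 × 0.009700 = 53138 m³/day.

53100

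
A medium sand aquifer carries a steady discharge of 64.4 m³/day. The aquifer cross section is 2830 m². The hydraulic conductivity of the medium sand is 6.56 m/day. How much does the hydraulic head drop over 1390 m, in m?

From Q = K·A·i, i = Q / (K·A) = 64.4 / (6.560 × 2830) = 0.003469.
Head loss Δh = i · L = 0.003469 × 1390 = 4.822 m.

4.82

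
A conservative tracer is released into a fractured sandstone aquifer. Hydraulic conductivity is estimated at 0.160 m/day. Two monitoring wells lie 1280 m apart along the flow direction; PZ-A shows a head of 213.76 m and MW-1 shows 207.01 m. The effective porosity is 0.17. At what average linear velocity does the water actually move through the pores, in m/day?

0.00496

Hydraulic gradient i = (213.76 − 207.01) / 1280 = 6.75 / 1280 = 0.005273.
Darcy flux q = K · i = 0.1600 × 0.005273 = 0.0008438 m/day.
Seepage velocity v = q / n_e = 0.0008438 / 0.17 = 0.004963 m/day.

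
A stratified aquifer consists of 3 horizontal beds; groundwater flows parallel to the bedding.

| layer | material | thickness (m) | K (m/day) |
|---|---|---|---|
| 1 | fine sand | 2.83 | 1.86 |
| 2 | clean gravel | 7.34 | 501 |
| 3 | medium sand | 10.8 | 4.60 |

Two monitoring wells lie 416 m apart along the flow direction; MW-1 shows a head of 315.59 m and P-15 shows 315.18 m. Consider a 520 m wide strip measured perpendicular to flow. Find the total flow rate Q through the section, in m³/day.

1910

Flow is parallel to layering, so each bed carries its own Darcy discharge and the transmissivities add.
Σ(K_i·b_i) = 1.86×2.83 + 501×7.34 + 4.60×10.8 = 3732 m²/day.
Hydraulic gradient i = (315.59 − 315.18) / 416 = 0.41 / 416 = 0.0009856.
Q = Σ(K_i·b_i) · W · i = 3732 × 520 × 0.0009856 = 1913 m³/day.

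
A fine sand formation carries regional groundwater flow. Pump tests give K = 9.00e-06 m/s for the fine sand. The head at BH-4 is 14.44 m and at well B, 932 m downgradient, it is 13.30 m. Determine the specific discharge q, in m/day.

Convert K: 9.00e-06 m/s × 86400 = 0.7776 m/day.
Hydraulic gradient i = (14.44 − 13.30) / 932 = 1.14 / 932 = 0.001223.
Specific discharge q = K · i = 0.7776 × 0.001223 = 0.0009511 m/day.

0.000951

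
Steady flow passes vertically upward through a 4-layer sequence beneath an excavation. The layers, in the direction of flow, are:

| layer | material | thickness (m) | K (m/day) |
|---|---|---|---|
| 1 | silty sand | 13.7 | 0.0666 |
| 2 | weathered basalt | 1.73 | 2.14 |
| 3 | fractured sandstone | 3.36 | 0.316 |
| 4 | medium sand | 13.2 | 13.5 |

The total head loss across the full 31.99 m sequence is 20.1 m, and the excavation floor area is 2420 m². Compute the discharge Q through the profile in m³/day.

223

Flow is perpendicular to layering, so the layers act in series and the equivalent K is the thickness-weighted harmonic mean.
Total thickness L = 13.7 + 1.73 + 3.36 + 13.2 = 31.99 m.
Σ(b_i/K_i) = 13.7/0.0666 + 1.73/2.14 + 3.36/0.316 + 13.2/13.5 = 218.1 d.
K_eq = L / Σ(b_i/K_i) = 31.99 / 218.1 = 0.1467 m/day.
Q = K_eq · A · (Δh/L) = 0.1467 × 2420 × (20.1/31.99) = 223.0 m³/day.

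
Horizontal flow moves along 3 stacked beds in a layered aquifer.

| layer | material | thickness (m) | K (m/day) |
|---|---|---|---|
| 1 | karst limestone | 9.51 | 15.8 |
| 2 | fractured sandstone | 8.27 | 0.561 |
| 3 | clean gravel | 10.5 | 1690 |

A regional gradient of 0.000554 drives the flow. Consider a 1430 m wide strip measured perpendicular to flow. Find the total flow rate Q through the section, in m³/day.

14200

Flow is parallel to layering, so each bed carries its own Darcy discharge and the transmissivities add.
Σ(K_i·b_i) = 15.8×9.51 + 0.561×8.27 + 1690×10.5 = 17900 m²/day.
Hydraulic gradient i = 0.000554.
Q = Σ(K_i·b_i) · W · i = 17900 × 1430 × 0.0005540 = 14181 m³/day.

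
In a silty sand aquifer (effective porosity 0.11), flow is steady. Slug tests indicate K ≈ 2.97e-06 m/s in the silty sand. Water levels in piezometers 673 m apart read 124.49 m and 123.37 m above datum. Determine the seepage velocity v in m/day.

0.00388

Convert K: 2.97e-06 m/s × 86400 = 0.2566 m/day.
Hydraulic gradient i = (124.49 − 123.37) / 673 = 1.12 / 673 = 0.001664.
Darcy flux q = K · i = 0.2566 × 0.001664 = 0.0004270 m/day.
Seepage velocity v = q / n_e = 0.0004270 / 0.11 = 0.003882 m/day.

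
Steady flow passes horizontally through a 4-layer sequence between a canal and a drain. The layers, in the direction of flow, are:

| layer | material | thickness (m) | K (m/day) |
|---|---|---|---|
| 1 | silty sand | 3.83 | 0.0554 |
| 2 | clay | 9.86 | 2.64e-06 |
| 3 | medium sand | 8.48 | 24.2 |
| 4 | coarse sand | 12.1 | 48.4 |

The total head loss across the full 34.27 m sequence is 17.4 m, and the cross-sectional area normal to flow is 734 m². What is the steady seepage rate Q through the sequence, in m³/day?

Flow is perpendicular to layering, so the layers act in series and the equivalent K is the thickness-weighted harmonic mean.
Total thickness L = 3.83 + 9.86 + 8.48 + 12.1 = 34.27 m.
Σ(b_i/K_i) = 3.83/0.0554 + 9.86/2.64e-06 + 8.48/24.2 + 12.1/48.4 = 3.735e+06 d.
K_eq = L / Σ(b_i/K_i) = 34.27 / 3.735e+06 = 9.176e-06 m/day.
Q = K_eq · A · (Δh/L) = 9.176e-06 × 734 × (17.4/34.27) = 0.003420 m³/day.

0.00342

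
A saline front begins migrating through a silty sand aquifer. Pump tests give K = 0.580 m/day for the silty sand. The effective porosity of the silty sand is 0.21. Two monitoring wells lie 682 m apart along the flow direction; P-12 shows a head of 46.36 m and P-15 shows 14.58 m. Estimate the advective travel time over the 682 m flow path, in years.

Hydraulic gradient i = (46.36 − 14.58) / 682 = 31.78 / 682 = 0.04660.
Darcy flux q = K · i = 0.5800 × 0.04660 = 0.02703 m/day.
Seepage velocity v = q / n_e = 0.02703 / 0.21 = 0.1287 m/day.
Travel time t = L / v = 682 / 0.1287 = 5299 days = 14.51 years.

14.5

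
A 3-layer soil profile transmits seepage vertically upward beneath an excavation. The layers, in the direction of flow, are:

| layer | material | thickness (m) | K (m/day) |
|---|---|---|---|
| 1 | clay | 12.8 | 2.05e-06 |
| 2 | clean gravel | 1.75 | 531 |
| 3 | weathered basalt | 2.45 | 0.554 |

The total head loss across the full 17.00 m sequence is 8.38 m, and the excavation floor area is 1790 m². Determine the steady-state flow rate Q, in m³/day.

0.00240

Flow is perpendicular to layering, so the layers act in series and the equivalent K is the thickness-weighted harmonic mean.
Total thickness L = 12.8 + 1.75 + 2.45 = 17.00 m.
Σ(b_i/K_i) = 12.8/2.05e-06 + 1.75/531 + 2.45/0.554 = 6.244e+06 d.
K_eq = L / Σ(b_i/K_i) = 17.00 / 6.244e+06 = 2.723e-06 m/day.
Q = K_eq · A · (Δh/L) = 2.723e-06 × 1790 × (8.38/17.00) = 0.002402 m³/day.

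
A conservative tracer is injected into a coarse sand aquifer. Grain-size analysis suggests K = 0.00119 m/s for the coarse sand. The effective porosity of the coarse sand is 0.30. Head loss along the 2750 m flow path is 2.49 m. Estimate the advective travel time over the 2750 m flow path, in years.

Convert K: 0.00119 m/s × 86400 = 102.8 m/day.
Hydraulic gradient i = Δh / L = 2.49 / 2750 = 0.0009055.
Darcy flux q = K · i = 102.8 × 0.0009055 = 0.09310 m/day.
Seepage velocity v = q / n_e = 0.09310 / 0.30 = 0.3103 m/day.
Travel time t = L / v = 2750 / 0.3103 = 8862 days = 24.26 years.

24.3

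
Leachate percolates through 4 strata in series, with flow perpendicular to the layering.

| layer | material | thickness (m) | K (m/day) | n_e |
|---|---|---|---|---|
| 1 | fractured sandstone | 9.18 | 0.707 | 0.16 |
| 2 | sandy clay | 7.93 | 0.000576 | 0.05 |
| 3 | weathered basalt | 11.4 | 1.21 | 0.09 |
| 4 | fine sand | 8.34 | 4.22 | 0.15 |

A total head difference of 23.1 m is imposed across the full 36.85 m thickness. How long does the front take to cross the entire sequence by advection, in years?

6.77

With flow normal to the layers, continuity requires the same specific discharge q through every layer.
Σ(b_i/K_i) = 9.18/0.707 + 7.93/0.000576 + 11.4/1.21 + 8.34/4.22 = 13792 d.
q = Δh / Σ(b_i/K_i) = 23.1 / 13792 = 0.001675 m/day.
In each layer the seepage velocity is v_i = q/n_i, so the layer transit time is t_i = b_i·n_i / q:
  layer 1 (fractured sandstone): t_1 = 9.18 × 0.16 / 0.001675 = 876.9 d
  layer 2 (sandy clay): t_2 = 7.93 × 0.05 / 0.001675 = 236.7 d
  layer 3 (weathered basalt): t_3 = 11.4 × 0.09 / 0.001675 = 612.6 d
  layer 4 (fine sand): t_4 = 8.34 × 0.15 / 0.001675 = 746.9 d
Total t = Σ t_i = 2473 days = 6.771 years.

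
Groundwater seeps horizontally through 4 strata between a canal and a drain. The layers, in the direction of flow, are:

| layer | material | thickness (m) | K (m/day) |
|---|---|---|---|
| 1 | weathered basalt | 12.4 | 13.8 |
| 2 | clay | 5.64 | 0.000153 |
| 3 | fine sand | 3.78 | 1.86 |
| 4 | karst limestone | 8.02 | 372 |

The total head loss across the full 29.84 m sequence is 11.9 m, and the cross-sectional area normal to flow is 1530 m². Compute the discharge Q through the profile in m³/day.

Flow is perpendicular to layering, so the layers act in series and the equivalent K is the thickness-weighted harmonic mean.
Total thickness L = 12.4 + 5.64 + 3.78 + 8.02 = 29.84 m.
Σ(b_i/K_i) = 12.4/13.8 + 5.64/0.000153 + 3.78/1.86 + 8.02/372 = 36866 d.
K_eq = L / Σ(b_i/K_i) = 29.84 / 36866 = 0.0008094 m/day.
Q = K_eq · A · (Δh/L) = 0.0008094 × 1530 × (11.9/29.84) = 0.4939 m³/day.

0.494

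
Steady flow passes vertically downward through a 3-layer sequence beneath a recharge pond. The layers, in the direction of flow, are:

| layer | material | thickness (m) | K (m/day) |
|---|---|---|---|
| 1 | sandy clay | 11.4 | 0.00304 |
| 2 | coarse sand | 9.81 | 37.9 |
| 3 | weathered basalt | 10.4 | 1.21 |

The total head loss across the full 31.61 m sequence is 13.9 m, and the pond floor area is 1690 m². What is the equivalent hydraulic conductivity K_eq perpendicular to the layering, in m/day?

Flow is perpendicular to layering, so the layers act in series and the equivalent K is the thickness-weighted harmonic mean.
Total thickness L = 11.4 + 9.81 + 10.4 = 31.61 m.
Σ(b_i/K_i) = 11.4/0.00304 + 9.81/37.9 + 10.4/1.21 = 3759 d.
K_eq = L / Σ(b_i/K_i) = 31.61 / 3759 = 0.008409 m/day.

0.00841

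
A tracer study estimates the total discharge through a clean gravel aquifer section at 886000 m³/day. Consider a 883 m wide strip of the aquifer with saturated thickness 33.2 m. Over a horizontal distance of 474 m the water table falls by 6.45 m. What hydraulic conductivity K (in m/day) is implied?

Cross-sectional area A = 883 × 33.2 = 29316 m².
Hydraulic gradient i = Δh / L = 6.45 / 474 = 0.01361.
From Q = K·A·i, K = Q / (A·i) = 886000 / (29316 × 0.01361) = 2221 m/day.

2220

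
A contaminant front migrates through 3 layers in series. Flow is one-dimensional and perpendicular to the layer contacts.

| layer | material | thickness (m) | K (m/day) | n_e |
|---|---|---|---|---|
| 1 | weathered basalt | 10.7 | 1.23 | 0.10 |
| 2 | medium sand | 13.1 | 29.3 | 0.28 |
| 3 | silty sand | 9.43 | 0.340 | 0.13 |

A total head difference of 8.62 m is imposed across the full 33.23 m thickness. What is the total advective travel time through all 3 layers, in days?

With flow normal to the layers, continuity requires the same specific discharge q through every layer.
Σ(b_i/K_i) = 10.7/1.23 + 13.1/29.3 + 9.43/0.340 = 36.88 d.
q = Δh / Σ(b_i/K_i) = 8.62 / 36.88 = 0.2337 m/day.
In each layer the seepage velocity is v_i = q/n_i, so the layer transit time is t_i = b_i·n_i / q:
  layer 1 (weathered basalt): t_1 = 10.7 × 0.10 / 0.2337 = 4.578 d
  layer 2 (medium sand): t_2 = 13.1 × 0.28 / 0.2337 = 15.69 d
  layer 3 (silty sand): t_3 = 9.43 × 0.13 / 0.2337 = 5.245 d
Total t = Σ t_i = 25.52 days.

25.5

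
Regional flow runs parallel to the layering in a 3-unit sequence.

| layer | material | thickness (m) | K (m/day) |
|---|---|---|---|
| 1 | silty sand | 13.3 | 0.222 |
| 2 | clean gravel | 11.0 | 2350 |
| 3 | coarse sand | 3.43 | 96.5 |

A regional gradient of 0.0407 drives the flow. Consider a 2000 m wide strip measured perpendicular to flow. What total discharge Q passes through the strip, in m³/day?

Flow is parallel to layering, so each bed carries its own Darcy discharge and the transmissivities add.
Σ(K_i·b_i) = 0.222×13.3 + 2350×11.0 + 96.5×3.43 = 26184 m²/day.
Hydraulic gradient i = 0.0407.
Q = Σ(K_i·b_i) · W · i = 26184 × 2000 × 0.04070 = 2.131e+06 m³/day.

2.13e+06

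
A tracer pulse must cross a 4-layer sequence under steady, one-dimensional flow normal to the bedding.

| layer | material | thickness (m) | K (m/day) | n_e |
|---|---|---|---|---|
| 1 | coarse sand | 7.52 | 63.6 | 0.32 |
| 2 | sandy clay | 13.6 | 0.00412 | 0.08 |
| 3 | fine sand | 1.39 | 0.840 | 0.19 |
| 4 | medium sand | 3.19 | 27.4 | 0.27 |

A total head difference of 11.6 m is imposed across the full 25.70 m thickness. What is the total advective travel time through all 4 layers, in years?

With flow normal to the layers, continuity requires the same specific discharge q through every layer.
Σ(b_i/K_i) = 7.52/63.6 + 13.6/0.00412 + 1.39/0.840 + 3.19/27.4 = 3303 d.
q = Δh / Σ(b_i/K_i) = 11.6 / 3303 = 0.003512 m/day.
In each layer the seepage velocity is v_i = q/n_i, so the layer transit time is t_i = b_i·n_i / q:
  layer 1 (coarse sand): t_1 = 7.52 × 0.32 / 0.003512 = 685.2 d
  layer 2 (sandy clay): t_2 = 13.6 × 0.08 / 0.003512 = 309.8 d
  layer 3 (fine sand): t_3 = 1.39 × 0.19 / 0.003512 = 75.20 d
  layer 4 (medium sand): t_4 = 3.19 × 0.27 / 0.003512 = 245.2 d
Total t = Σ t_i = 1315 days = 3.601 years.

3.60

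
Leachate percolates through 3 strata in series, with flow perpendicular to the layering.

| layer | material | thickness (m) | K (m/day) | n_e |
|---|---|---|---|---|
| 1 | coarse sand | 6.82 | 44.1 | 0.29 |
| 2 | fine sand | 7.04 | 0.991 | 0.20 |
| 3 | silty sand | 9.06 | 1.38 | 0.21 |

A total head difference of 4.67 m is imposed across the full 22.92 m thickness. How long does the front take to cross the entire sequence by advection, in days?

15.7

With flow normal to the layers, continuity requires the same specific discharge q through every layer.
Σ(b_i/K_i) = 6.82/44.1 + 7.04/0.991 + 9.06/1.38 = 13.82 d.
q = Δh / Σ(b_i/K_i) = 4.67 / 13.82 = 0.3378 m/day.
In each layer the seepage velocity is v_i = q/n_i, so the layer transit time is t_i = b_i·n_i / q:
  layer 1 (coarse sand): t_1 = 6.82 × 0.29 / 0.3378 = 5.855 d
  layer 2 (fine sand): t_2 = 7.04 × 0.20 / 0.3378 = 4.168 d
  layer 3 (silty sand): t_3 = 9.06 × 0.21 / 0.3378 = 5.632 d
Total t = Σ t_i = 15.65 days.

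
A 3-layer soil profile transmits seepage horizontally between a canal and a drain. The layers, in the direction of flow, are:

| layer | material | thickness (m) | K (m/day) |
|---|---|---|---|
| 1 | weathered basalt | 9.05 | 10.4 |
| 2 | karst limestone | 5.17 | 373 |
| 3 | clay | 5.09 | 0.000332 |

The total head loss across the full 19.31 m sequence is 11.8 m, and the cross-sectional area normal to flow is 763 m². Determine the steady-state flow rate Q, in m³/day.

Flow is perpendicular to layering, so the layers act in series and the equivalent K is the thickness-weighted harmonic mean.
Total thickness L = 9.05 + 5.17 + 5.09 = 19.31 m.
Σ(b_i/K_i) = 9.05/10.4 + 5.17/373 + 5.09/0.000332 = 15332 d.
K_eq = L / Σ(b_i/K_i) = 19.31 / 15332 = 0.001259 m/day.
Q = K_eq · A · (Δh/L) = 0.001259 × 763 × (11.8/19.31) = 0.5872 m³/day.

0.587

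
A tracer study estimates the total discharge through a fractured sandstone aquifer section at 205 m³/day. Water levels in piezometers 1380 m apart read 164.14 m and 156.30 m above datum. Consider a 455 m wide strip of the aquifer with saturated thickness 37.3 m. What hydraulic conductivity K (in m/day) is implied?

2.13

Cross-sectional area A = 455 × 37.3 = 16972 m².
Hydraulic gradient i = (164.14 − 156.30) / 1380 = 7.84 / 1380 = 0.005681.
From Q = K·A·i, K = Q / (A·i) = 205 / (16972 × 0.005681) = 2.126 m/day.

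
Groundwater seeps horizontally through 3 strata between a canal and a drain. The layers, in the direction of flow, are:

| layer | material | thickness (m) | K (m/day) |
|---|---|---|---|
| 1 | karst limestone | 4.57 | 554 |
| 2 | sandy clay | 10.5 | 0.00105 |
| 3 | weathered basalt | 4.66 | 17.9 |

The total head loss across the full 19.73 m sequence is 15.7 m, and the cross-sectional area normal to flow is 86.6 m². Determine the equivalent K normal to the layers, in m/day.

0.00197

Flow is perpendicular to layering, so the layers act in series and the equivalent K is the thickness-weighted harmonic mean.
Total thickness L = 4.57 + 10.5 + 4.66 = 19.73 m.
Σ(b_i/K_i) = 4.57/554 + 10.5/0.00105 + 4.66/17.9 = 10000 d.
K_eq = L / Σ(b_i/K_i) = 19.73 / 10000 = 0.001973 m/day.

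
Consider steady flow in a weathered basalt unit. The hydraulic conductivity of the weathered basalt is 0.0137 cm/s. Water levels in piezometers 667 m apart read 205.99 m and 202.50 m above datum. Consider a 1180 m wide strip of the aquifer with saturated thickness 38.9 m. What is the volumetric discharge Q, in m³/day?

2840

Convert K: 0.0137 cm/s × 864 = 11.84 m/day.
Cross-sectional area A = 1180 × 38.9 = 45902 m².
Hydraulic gradient i = (205.99 − 202.50) / 667 = 3.49 / 667 = 0.005232.
Darcy's law: Q = K · A · i = 11.84 × 45902 × 0.005232 = 2843 m³/day.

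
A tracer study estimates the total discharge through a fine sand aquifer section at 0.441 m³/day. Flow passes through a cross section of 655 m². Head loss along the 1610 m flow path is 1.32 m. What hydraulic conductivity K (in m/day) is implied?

0.821

Hydraulic gradient i = Δh / L = 1.32 / 1610 = 0.0008199.
From Q = K·A·i, K = Q / (A·i) = 0.441 / (655.0 × 0.0008199) = 0.8212 m/day.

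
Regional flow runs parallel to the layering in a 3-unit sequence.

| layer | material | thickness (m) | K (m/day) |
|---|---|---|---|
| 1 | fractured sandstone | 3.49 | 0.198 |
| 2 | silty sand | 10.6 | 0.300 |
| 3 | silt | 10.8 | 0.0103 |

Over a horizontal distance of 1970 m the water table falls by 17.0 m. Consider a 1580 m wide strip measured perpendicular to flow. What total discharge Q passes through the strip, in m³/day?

54.3

Flow is parallel to layering, so each bed carries its own Darcy discharge and the transmissivities add.
Σ(K_i·b_i) = 0.198×3.49 + 0.300×10.6 + 0.0103×10.8 = 3.982 m²/day.
Hydraulic gradient i = Δh / L = 17.0 / 1970 = 0.008629.
Q = Σ(K_i·b_i) · W · i = 3.982 × 1580 × 0.008629 = 54.30 m³/day.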